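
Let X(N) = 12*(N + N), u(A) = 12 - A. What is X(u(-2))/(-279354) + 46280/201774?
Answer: 1071725588/4697197833 ≈ 0.22816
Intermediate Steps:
X(N) = 24*N (X(N) = 12*(2*N) = 24*N)
X(u(-2))/(-279354) + 46280/201774 = (24*(12 - 1*(-2)))/(-279354) + 46280/201774 = (24*(12 + 2))*(-1/279354) + 46280*(1/201774) = (24*14)*(-1/279354) + 23140/100887 = 336*(-1/279354) + 23140/100887 = -56/46559 + 23140/100887 = 1071725588/4697197833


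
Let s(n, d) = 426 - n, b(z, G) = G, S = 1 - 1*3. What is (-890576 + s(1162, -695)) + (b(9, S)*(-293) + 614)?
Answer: -890112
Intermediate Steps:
S = -2 (S = 1 - 3 = -2)
(-890576 + s(1162, -695)) + (b(9, S)*(-293) + 614) = (-890576 + (426 - 1*1162)) + (-2*(-293) + 614) = (-890576 + (426 - 1162)) + (586 + 614) = (-890576 - 736) + 1200 = -891312 + 1200 = -890112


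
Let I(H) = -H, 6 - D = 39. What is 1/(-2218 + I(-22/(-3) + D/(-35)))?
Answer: -105/233759 ≈ -0.00044918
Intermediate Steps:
D = -33 (D = 6 - 1*39 = 6 - 39 = -33)
1/(-2218 + I(-22/(-3) + D/(-35))) = 1/(-2218 - (-22/(-3) - 33/(-35))) = 1/(-2218 - (-22*(-⅓) - 33*(-1/35))) = 1/(-2218 - (22/3 + 33/35)) = 1/(-2218 - 1*869/105) = 1/(-2218 - 869/105) = 1/(-233759/105) = -105/233759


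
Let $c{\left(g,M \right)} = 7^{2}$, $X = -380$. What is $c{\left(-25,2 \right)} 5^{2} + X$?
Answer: $845$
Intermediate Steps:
$c{\left(g,M \right)} = 49$
$c{\left(-25,2 \right)} 5^{2} + X = 49 \cdot 5^{2} - 380 = 49 \cdot 25 - 380 = 1225 - 380 = 845$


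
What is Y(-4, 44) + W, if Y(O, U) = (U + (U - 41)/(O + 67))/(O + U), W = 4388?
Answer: 737369/168 ≈ 4389.1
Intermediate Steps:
Y(O, U) = (U + (-41 + U)/(67 + O))/(O + U)
Y(-4, 44) + W = (-41 + 68*44 - 4*44)/((-4)² + 67*(-4) + 67*44 - 4*44) + 4388 = (-41 + 2992 - 176)/(16 - 268 + 2948 - 176) + 4388 = 2775/2520 + 4388 = (1/2520)*2775 + 4388 = 185/168 + 4388 = 737369/168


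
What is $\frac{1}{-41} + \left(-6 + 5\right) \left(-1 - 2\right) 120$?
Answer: $\frac{14759}{41} \approx 359.98$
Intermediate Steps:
$\frac{1}{-41} + \left(-6 + 5\right) \left(-1 - 2\right) 120 = - \frac{1}{41} + \left(-1\right) \left(-3\right) 120 = - \frac{1}{41} + 3 \cdot 120 = - \frac{1}{41} + 360 = \frac{14759}{41}$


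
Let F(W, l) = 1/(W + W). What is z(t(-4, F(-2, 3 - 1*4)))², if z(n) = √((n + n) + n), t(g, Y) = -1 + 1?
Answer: 0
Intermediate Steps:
F(W, l) = 1/(2*W)
t(g, Y) = 0
z(n) = √3*√n (z(n) = √(2*n + n) = √(3*n) = √3*√n)
z(t(-4, F(-2, 3 - 1*4)))² = (√3*√0)² = (√3*0)² = 0² = 0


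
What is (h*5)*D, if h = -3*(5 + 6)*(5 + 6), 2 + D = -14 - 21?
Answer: 67155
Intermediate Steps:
D = -37 (D = -2 + (-14 - 21) = -2 - 35 = -37)
h = -363 (h = -33*11 = -3*121 = -363)
(h*5)*D = -363*5*(-37) = -1815*(-37) = 67155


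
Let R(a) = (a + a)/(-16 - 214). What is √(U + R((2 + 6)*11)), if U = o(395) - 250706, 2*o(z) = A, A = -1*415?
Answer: I*√13273364630/230 ≈ 500.91*I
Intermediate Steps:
A = -415
o(z) = -415/2 (o(z) = (½)*(-415) = -415/2)
U = -501827/2 (U = -415/2 - 250706 = -501827/2 ≈ -2.5091e+5)
R(a) = -a/115 (R(a) = (2*a)/(-230) = (2*a)*(-1/230) = -a/115)
√(U + R((2 + 6)*11)) = √(-501827/2 - (2 + 6)*11/115) = √(-501827/2 - 8*11/115) = √(-501827/2 - 1/115*88) = √(-501827/2 - 88/115) = √(-57710281/230) = I*√13273364630/230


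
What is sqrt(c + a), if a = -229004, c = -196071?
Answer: 35*I*sqrt(347) ≈ 651.98*I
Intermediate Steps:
sqrt(c + a) = sqrt(-196071 - 229004) = sqrt(-425075) = 35*I*sqrt(347)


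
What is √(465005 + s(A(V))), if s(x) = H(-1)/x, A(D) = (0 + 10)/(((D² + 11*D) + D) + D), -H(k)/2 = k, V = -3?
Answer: √464999 ≈ 681.91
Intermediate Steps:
H(k) = -2*k
A(D) = 10/(D² + 13*D) (A(D) = 10/((D² + 12*D) + D) = 10/(D² + 13*D))
s(x) = 2/x (s(x) = (-2*(-1))/x = 2/x)
√(465005 + s(A(V))) = √(465005 + 2/((10/(-3*(13 - 3))))) = √(465005 + 2/((10*(-⅓)/10))) = √(465005 + 2/((10*(-⅓)*(⅒)))) = √(465005 + 2/(-⅓)) = √(465005 + 2*(-3)) = √(465005 - 6) = √464999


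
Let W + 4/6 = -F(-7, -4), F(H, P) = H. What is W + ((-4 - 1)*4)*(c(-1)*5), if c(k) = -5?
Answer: 1519/3 ≈ 506.33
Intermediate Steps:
W = 19/3 (W = -⅔ - 1*(-7) = -⅔ + 7 = 19/3 ≈ 6.3333)
W + ((-4 - 1)*4)*(c(-1)*5) = 19/3 + ((-4 - 1)*4)*(-5*5) = 19/3 - 5*4*(-25) = 19/3 - 20*(-25) = 19/3 + 500 = 1519/3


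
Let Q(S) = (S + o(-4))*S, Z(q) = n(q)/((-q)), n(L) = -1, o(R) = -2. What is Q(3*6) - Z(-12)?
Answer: 3457/12 ≈ 288.08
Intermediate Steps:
Z(q) = 1/q (Z(q) = -1/((-q)) = -(-1)/q = 1/q)
Q(S) = S*(-2 + S) (Q(S) = (S - 2)*S = (-2 + S)*S = S*(-2 + S))
Q(3*6) - Z(-12) = (3*6)*(-2 + 3*6) - 1/(-12) = 18*(-2 + 18) - 1*(-1/12) = 18*16 + 1/12 = 288 + 1/12 = 3457/12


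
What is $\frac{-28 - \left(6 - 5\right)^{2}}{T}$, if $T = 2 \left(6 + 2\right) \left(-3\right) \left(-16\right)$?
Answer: $- \frac{29}{768} \approx -0.03776$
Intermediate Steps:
$T = 768$ ($T = 2 \cdot 8 \left(-3\right) \left(-16\right) = 2 \left(-24\right) \left(-16\right) = \left(-48\right) \left(-16\right) = 768$)
$\frac{-28 - \left(6 - 5\right)^{2}}{T} = \frac{-28 - \left(6 - 5\right)^{2}}{768} = \left(-28 - 1^{2}\right) \frac{1}{768} = \left(-28 - 1\right) \frac{1}{768} = \left(-29\right) \frac{1}{768} = - \frac{29}{768}$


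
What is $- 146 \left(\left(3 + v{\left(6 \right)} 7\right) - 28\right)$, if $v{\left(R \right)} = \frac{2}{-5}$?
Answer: $\frac{20294}{5} \approx 4058.8$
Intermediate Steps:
$v{\left(R \right)} = - \frac{2}{5}$ ($v{\left(R \right)} = 2 \left(- \frac{1}{5}\right) = - \frac{2}{5}$)
$- 146 \left(\left(3 + v{\left(6 \right)} 7\right) - 28\right) = - 146 \left(\left(3 - \frac{14}{5}\right) - 28\right) = - 146 \left(\frac{1}{5} - 28\right) = \left(-146\right) \left(- \frac{139}{5}\right) = \frac{20294}{5}$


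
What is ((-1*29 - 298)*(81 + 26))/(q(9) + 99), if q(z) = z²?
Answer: -11663/60 ≈ -194.38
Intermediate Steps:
((-1*29 - 298)*(81 + 26))/(q(9) + 99) = ((-1*29 - 298)*(81 + 26))/(9² + 99) = ((-29 - 298)*107)/(81 + 99) = -327*107/180 = -34989*1/180 = -11663/60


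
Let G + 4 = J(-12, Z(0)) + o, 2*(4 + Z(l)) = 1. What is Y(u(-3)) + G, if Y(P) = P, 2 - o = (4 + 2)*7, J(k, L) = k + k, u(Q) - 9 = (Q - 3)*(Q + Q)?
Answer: -23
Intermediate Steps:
Z(l) = -7/2 (Z(l) = -4 + (½)*1 = -4 + ½ = -7/2)
u(Q) = 9 + 2*Q*(-3 + Q) (u(Q) = 9 + (Q - 3)*(Q + Q) = 9 + (-3 + Q)*(2*Q) = 9 + 2*Q*(-3 + Q))
J(k, L) = 2*k
o = -40 (o = 2 - (4 + 2)*7 = 2 - 6*7 = 2 - 1*42 = 2 - 42 = -40)
G = -68 (G = -4 + (2*(-12) - 40) = -4 + (-24 - 40) = -4 - 64 = -68)
Y(u(-3)) + G = (9 - 6*(-3) + 2*(-3)²) - 68 = (9 + 18 + 2*9) - 68 = (9 + 18 + 18) - 68 = 45 - 68 = -23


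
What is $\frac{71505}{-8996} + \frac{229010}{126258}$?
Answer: $- \frac{3483952165}{567908484} \approx -6.1347$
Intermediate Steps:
$\frac{71505}{-8996} + \frac{229010}{126258} = 71505 \left(- \frac{1}{8996}\right) + 229010 \cdot \frac{1}{126258} = - \frac{71505}{8996} + \frac{114505}{63129} = - \frac{3483952165}{567908484}$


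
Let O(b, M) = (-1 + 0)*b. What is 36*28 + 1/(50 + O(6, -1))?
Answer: 44353/44 ≈ 1008.0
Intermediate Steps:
O(b, M) = -b
36*28 + 1/(50 + O(6, -1)) = 36*28 + 1/(50 - 1*6) = 1008 + 1/(50 - 6) = 1008 + 1/44 = 44353/44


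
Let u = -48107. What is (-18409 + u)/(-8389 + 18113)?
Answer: -16629/2431 ≈ -6.8404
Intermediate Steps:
(-18409 + u)/(-8389 + 18113) = (-18409 - 48107)/(-8389 + 18113) = -66516/9724 = -66516*1/9724 = -16629/2431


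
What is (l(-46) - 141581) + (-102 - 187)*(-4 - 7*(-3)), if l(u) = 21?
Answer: -146473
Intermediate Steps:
(l(-46) - 141581) + (-102 - 187)*(-4 - 7*(-3)) = (21 - 141581) + (-102 - 187)*(-4 - 7*(-3)) = -141560 - 289*(-4 + 21) = -141560 - 289*17 = -141560 - 4913 = -146473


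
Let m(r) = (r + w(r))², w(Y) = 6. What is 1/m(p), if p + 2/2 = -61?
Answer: 1/3136 ≈ 0.00031888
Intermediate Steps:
p = -62 (p = -1 - 61 = -62)
m(r) = (6 + r)² (m(r) = (r + 6)² = (6 + r)²)
1/m(p) = 1/((6 - 62)²) = 1/((-56)²) = 1/3136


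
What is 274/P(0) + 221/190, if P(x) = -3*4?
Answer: -6176/285 ≈ -21.670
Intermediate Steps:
P(x) = -12
274/P(0) + 221/190 = 274/(-12) + 221/190 = 274*(-1/12) + 221*(1/190) = -137/6 + 221/190 = -6176/285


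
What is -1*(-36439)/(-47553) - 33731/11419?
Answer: -2020107184/543007707 ≈ -3.7202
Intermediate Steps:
-1*(-36439)/(-47553) - 33731/11419 = 36439*(-1/47553) - 33731*1/11419 = -36439/47553 - 33731/11419 = -2020107184/543007707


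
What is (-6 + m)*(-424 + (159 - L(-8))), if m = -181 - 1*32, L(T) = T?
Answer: 56283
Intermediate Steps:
m = -213 (m = -181 - 32 = -213)
(-6 + m)*(-424 + (159 - L(-8))) = (-6 - 213)*(-424 + (159 - 1*(-8))) = -219*(-424 + (159 + 8)) = -219*(-424 + 167) = -219*(-257) = 56283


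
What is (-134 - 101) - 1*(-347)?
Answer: 112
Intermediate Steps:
(-134 - 101) - 1*(-347) = -235 + 347 = 112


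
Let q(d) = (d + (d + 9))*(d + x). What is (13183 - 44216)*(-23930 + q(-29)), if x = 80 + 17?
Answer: 846021646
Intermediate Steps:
x = 97
q(d) = (9 + 2*d)*(97 + d) (q(d) = (d + (d + 9))*(d + 97) = (d + (9 + d))*(97 + d) = (9 + 2*d)*(97 + d))
(13183 - 44216)*(-23930 + q(-29)) = (13183 - 44216)*(-23930 + (873 + 2*(-29)**2 + 203*(-29))) = -31033*(-23930 + (873 + 2*841 - 5887)) = -31033*(-23930 + (873 + 1682 - 5887)) = -31033*(-23930 - 3332) = -31033*(-27262) = 846021646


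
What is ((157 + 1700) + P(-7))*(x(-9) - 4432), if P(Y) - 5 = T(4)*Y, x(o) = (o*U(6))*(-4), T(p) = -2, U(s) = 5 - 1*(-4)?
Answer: -7706608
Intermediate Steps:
U(s) = 9 (U(s) = 5 + 4 = 9)
x(o) = -36*o (x(o) = (o*9)*(-4) = (9*o)*(-4) = -36*o)
P(Y) = 5 - 2*Y
((157 + 1700) + P(-7))*(x(-9) - 4432) = ((157 + 1700) + (5 - 2*(-7)))*(-36*(-9) - 4432) = (1857 + (5 + 14))*(324 - 4432) = (1857 + 19)*(-4108) = 1876*(-4108) = -7706608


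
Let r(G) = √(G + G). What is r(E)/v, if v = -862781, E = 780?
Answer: -2*√390/862781 ≈ -4.5779e-5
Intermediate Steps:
r(G) = √2*√G (r(G) = √(2*G) = √2*√G)
r(E)/v = (√2*√780)/(-862781) = (√2*(2*√195))*(-1/862781) = (2*√390)*(-1/862781) = -2*√390/862781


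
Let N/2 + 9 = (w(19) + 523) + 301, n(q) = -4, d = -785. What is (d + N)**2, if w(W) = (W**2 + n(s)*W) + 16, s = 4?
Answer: 2093809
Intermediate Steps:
w(W) = 16 + W**2 - 4*W (w(W) = (W**2 - 4*W) + 16 = 16 + W**2 - 4*W)
N = 2232 (N = -18 + 2*(((16 + 19**2 - 4*19) + 523) + 301) = -18 + 2*(((16 + 361 - 76) + 523) + 301) = -18 + 2*((301 + 523) + 301) = -18 + 2*(824 + 301) = -18 + 2*1125 = -18 + 2250 = 2232)
(d + N)**2 = (-785 + 2232)**2 = 1447**2 = 2093809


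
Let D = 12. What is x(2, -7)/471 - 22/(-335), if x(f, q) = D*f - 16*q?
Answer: 55922/157785 ≈ 0.35442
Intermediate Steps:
x(f, q) = -16*q + 12*f (x(f, q) = 12*f - 16*q = -16*q + 12*f)
x(2, -7)/471 - 22/(-335) = (-16*(-7) + 12*2)/471 - 22/(-335) = (112 + 24)*(1/471) - 22*(-1/335) = 136*(1/471) + 22/335 = 136/471 + 22/335 = 55922/157785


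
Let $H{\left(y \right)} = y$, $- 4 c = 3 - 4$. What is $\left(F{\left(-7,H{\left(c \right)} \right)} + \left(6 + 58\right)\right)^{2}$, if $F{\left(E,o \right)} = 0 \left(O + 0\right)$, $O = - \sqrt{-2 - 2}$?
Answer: $4096$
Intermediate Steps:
$O = - 2 i$ ($O = - \sqrt{-4} = - 2 i \approx - 2.0 i$)
$c = \frac{1}{4}$ ($c = - \frac{3 - 4}{4} = \left(- \frac{1}{4}\right) \left(-1\right) = \frac{1}{4} \approx 0.25$)
$F{\left(E,o \right)} = 0$ ($F{\left(E,o \right)} = 0 \left(- 2 i + 0\right) = 0 \left(- 2 i\right) = 0$)
$\left(F{\left(-7,H{\left(c \right)} \right)} + \left(6 + 58\right)\right)^{2} = \left(0 + \left(6 + 58\right)\right)^{2} = \left(0 + 64\right)^{2} = 64^{2} = 4096$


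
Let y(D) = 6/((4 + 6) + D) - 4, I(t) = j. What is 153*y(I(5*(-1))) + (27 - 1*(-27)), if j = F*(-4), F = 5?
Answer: -3249/5 ≈ -649.80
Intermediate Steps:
j = -20 (j = 5*(-4) = -20)
I(t) = -20
y(D) = -4 + 6/(10 + D) (y(D) = 6/(10 + D) - 4 = -4 + 6/(10 + D))
153*y(I(5*(-1))) + (27 - 1*(-27)) = 153*(2*(-17 - 2*(-20))/(10 - 20)) + (27 - 1*(-27)) = 153*(2*(-17 + 40)/(-10)) + (27 + 27) = 153*(2*(-⅒)*23) + 54 = 153*(-23/5) + 54 = -3519/5 + 54 = -3249/5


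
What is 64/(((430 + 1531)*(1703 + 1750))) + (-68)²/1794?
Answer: 5218459768/2024628567 ≈ 2.5775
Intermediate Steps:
64/(((430 + 1531)*(1703 + 1750))) + (-68)²/1794 = 64/((1961*3453)) + 4624*(1/1794) = 64/6771333 + 2312/897 = 5218459768/2024628567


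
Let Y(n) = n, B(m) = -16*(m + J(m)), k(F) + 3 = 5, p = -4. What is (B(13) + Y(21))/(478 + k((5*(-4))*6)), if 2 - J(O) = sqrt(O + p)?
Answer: -57/160 ≈ -0.35625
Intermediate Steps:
k(F) = 2 (k(F) = -3 + 5 = 2)
J(O) = 2 - sqrt(-4 + O) (J(O) = 2 - sqrt(O - 4) = 2 - sqrt(-4 + O))
B(m) = -32 - 16*m + 16*sqrt(-4 + m) (B(m) = -16*(m + (2 - sqrt(-4 + m))) = -16*(2 + m - sqrt(-4 + m)) = -32 - 16*m + 16*sqrt(-4 + m))
(B(13) + Y(21))/(478 + k((5*(-4))*6)) = ((-32 - 16*13 + 16*sqrt(-4 + 13)) + 21)/(478 + 2) = ((-32 - 208 + 16*sqrt(9)) + 21)/480 = ((-32 - 208 + 16*3) + 21)*(1/480) = ((-32 - 208 + 48) + 21)*(1/480) = (-192 + 21)*(1/480) = -171*1/480 = -57/160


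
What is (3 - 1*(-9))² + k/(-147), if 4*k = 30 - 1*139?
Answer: 84781/588 ≈ 144.19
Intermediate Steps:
k = -109/4 (k = (30 - 1*139)/4 = (30 - 139)/4 = (¼)*(-109) = -109/4 ≈ -27.250)
(3 - 1*(-9))² + k/(-147) = (3 - 1*(-9))² - 109/4/(-147) = (3 + 9)² - 109/4*(-1/147) = 12² + 109/588 = 144 + 109/588 = 84781/588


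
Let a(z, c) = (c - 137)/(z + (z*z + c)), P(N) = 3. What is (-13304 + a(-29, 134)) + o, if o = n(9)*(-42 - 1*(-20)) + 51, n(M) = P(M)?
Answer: -12599777/946 ≈ -13319.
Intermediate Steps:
n(M) = 3
a(z, c) = (-137 + c)/(c + z + z**2) (a(z, c) = (-137 + c)/(z + (z**2 + c)) = (-137 + c)/(z + (c + z**2)) = (-137 + c)/(c + z + z**2))
o = -15 (o = 3*(-42 - 1*(-20)) + 51 = 3*(-42 + 20) + 51 = 3*(-22) + 51 = -66 + 51 = -15)
(-13304 + a(-29, 134)) + o = (-13304 + (-137 + 134)/(134 - 29 + (-29)**2)) - 15 = (-13304 - 3/(134 - 29 + 841)) - 15 = (-13304 - 3/946) - 15 = -12585587/946 - 15 = -12599777/946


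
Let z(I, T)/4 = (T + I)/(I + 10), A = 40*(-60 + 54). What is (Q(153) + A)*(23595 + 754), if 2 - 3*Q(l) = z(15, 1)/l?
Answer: -66872434486/11475 ≈ -5.8277e+6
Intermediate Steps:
A = -240 (A = 40*(-6) = -240)
z(I, T) = 4*(I + T)/(10 + I) (z(I, T) = 4*((T + I)/(I + 10)) = 4*((I + T)/(10 + I)) = 4*(I + T)/(10 + I))
Q(l) = ⅔ - 64/(75*l) (Q(l) = ⅔ - 4*(15 + 1)/(10 + 15)/(3*l) = ⅔ - 4*16/25/(3*l) = ⅔ - 4*(1/25)*16/(3*l) = ⅔ - 64/(75*l))
(Q(153) + A)*(23595 + 754) = ((2/75)*(-32 + 25*153)/153 - 240)*(23595 + 754) = ((2/75)*(1/153)*(-32 + 3825) - 240)*24349 = ((2/75)*(1/153)*3793 - 240)*24349 = (7586/11475 - 240)*24349 = -2746414/11475*24349 = -66872434486/11475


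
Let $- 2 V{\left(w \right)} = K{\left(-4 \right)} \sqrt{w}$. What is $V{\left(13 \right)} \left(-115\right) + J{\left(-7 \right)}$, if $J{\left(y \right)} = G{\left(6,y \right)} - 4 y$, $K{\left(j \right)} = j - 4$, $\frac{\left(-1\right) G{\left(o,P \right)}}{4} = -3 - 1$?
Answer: $44 - 460 \sqrt{13} \approx -1614.6$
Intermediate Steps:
$G{\left(o,P \right)} = 16$ ($G{\left(o,P \right)} = - 4 \left(-3 - 1\right) = \left(-4\right) \left(-4\right) = 16$)
$K{\left(j \right)} = -4 + j$
$V{\left(w \right)} = 4 \sqrt{w}$ ($V{\left(w \right)} = - \frac{\left(-4 - 4\right) \sqrt{w}}{2} = - \frac{\left(-8\right) \sqrt{w}}{2} = 4 \sqrt{w}$)
$J{\left(y \right)} = 16 - 4 y$
$V{\left(13 \right)} \left(-115\right) + J{\left(-7 \right)} = 4 \sqrt{13} \left(-115\right) + \left(16 - -28\right) = - 460 \sqrt{13} + \left(16 + 28\right) = - 460 \sqrt{13} + 44 = 44 - 460 \sqrt{13}$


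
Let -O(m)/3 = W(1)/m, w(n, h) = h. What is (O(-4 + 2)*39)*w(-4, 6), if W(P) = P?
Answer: 351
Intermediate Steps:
O(m) = -3/m
(O(-4 + 2)*39)*w(-4, 6) = (-3/(-4 + 2)*39)*6 = (-3/(-2)*39)*6 = (-3*(-½)*39)*6 = ((3/2)*39)*6 = (117/2)*6 = 351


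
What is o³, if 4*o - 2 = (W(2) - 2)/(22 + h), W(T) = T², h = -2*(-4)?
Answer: 29791/216000 ≈ 0.13792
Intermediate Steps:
h = 8
o = 31/60 (o = ½ + ((2² - 2)/(22 + 8))/4 = ½ + ((4 - 2)/30)/4 = ½ + (2*(1/30))/4 = ½ + (¼)*(1/15) = ½ + 1/60 = 31/60 ≈ 0.51667)
o³ = (31/60)³ = 29791/216000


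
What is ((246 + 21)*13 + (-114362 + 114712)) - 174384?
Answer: -170563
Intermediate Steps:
((246 + 21)*13 + (-114362 + 114712)) - 174384 = (267*13 + 350) - 174384 = (3471 + 350) - 174384 = 3821 - 174384 = -170563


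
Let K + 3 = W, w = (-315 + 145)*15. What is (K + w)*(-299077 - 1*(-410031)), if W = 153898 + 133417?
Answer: 31595482948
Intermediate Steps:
w = -2550 (w = -170*15 = -2550)
W = 287315
K = 287312 (K = -3 + 287315 = 287312)
(K + w)*(-299077 - 1*(-410031)) = (287312 - 2550)*(-299077 - 1*(-410031)) = 284762*(-299077 + 410031) = 284762*110954 = 31595482948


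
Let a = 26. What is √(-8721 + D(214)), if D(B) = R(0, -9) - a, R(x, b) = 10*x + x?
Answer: I*√8747 ≈ 93.525*I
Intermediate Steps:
R(x, b) = 11*x
D(B) = -26 (D(B) = 11*0 - 1*26 = 0 - 26 = -26)
√(-8721 + D(214)) = √(-8721 - 26) = √(-8747) = I*√8747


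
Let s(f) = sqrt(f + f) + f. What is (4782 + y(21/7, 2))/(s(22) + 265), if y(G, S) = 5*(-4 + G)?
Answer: 1370999/82325 - 9554*sqrt(11)/82325 ≈ 16.269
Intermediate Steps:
s(f) = f + sqrt(2)*sqrt(f) (s(f) = sqrt(2*f) + f = sqrt(2)*sqrt(f) + f = f + sqrt(2)*sqrt(f))
y(G, S) = -20 + 5*G
(4782 + y(21/7, 2))/(s(22) + 265) = (4782 + (-20 + 5*(21/7)))/((22 + sqrt(2)*sqrt(22)) + 265) = (4782 + (-20 + 5*(21*(1/7))))/((22 + 2*sqrt(11)) + 265) = (4782 + (-20 + 5*3))/(287 + 2*sqrt(11)) = (4782 + (-20 + 15))/(287 + 2*sqrt(11)) = (4782 - 5)/(287 + 2*sqrt(11)) = 4777/(287 + 2*sqrt(11))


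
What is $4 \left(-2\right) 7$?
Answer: $-56$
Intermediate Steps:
$4 \left(-2\right) 7 = \left(-8\right) 7 = -56$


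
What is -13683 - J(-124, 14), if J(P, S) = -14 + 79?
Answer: -13748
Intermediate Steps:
J(P, S) = 65
-13683 - J(-124, 14) = -13683 - 1*65 = -13683 - 65 = -13748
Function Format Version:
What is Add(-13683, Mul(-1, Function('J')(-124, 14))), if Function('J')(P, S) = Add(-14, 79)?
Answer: -13748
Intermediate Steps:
Function('J')(P, S) = 65
Add(-13683, Mul(-1, Function('J')(-124, 14))) = Add(-13683, Mul(-1, 65)) = Add(-13683, -65) = -13748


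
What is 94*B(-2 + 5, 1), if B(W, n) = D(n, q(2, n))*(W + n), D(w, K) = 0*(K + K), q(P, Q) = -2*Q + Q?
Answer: 0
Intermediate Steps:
q(P, Q) = -Q
D(w, K) = 0 (D(w, K) = 0*(2*K) = 0)
B(W, n) = 0 (B(W, n) = 0*(W + n) = 0)
94*B(-2 + 5, 1) = 94*0 = 0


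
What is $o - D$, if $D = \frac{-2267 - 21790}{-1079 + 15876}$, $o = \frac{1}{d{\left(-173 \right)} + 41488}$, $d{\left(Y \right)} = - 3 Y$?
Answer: $\frac{1010577196}{621577579} \approx 1.6258$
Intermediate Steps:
$o = \frac{1}{42007}$ ($o = \frac{1}{\left(-3\right) \left(-173\right) + 41488} = \frac{1}{519 + 41488} = \frac{1}{42007} \approx 2.3806 \cdot 10^{-5}$)
$D = - \frac{24057}{14797} \approx -1.6258$
$o - D = \frac{1}{42007} - - \frac{24057}{14797} = \frac{1}{42007} + \frac{24057}{14797} = \frac{1010577196}{621577579}$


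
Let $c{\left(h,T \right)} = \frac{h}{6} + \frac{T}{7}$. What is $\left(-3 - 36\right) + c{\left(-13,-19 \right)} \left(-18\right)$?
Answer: $\frac{342}{7} \approx 48.857$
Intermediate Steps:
$c{\left(h,T \right)} = \frac{h}{6} + \frac{T}{7}$ ($c{\left(h,T \right)} = h \frac{1}{6} + T \frac{1}{7} = \frac{h}{6} + \frac{T}{7}$)
$\left(-3 - 36\right) + c{\left(-13,-19 \right)} \left(-18\right) = \left(-3 - 36\right) + \left(\frac{1}{6} \left(-13\right) + \frac{1}{7} \left(-19\right)\right) \left(-18\right) = \left(-3 - 36\right) + \left(- \frac{13}{6} - \frac{19}{7}\right) \left(-18\right) = -39 - - \frac{615}{7} = -39 + \frac{615}{7} = \frac{342}{7}$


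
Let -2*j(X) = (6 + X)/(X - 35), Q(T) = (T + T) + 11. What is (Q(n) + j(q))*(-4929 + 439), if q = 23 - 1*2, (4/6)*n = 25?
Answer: -5466575/14 ≈ -3.9047e+5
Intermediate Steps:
n = 75/2 (n = (3/2)*25 = 75/2 ≈ 37.500)
q = 21 (q = 23 - 2 = 21)
Q(T) = 11 + 2*T (Q(T) = 2*T + 11 = 11 + 2*T)
j(X) = -(6 + X)/(2*(-35 + X)) (j(X) = -(6 + X)/(2*(X - 35)) = -(6 + X)/(2*(-35 + X)))
(Q(n) + j(q))*(-4929 + 439) = ((11 + 2*(75/2)) + (-6 - 1*21)/(2*(-35 + 21)))*(-4929 + 439) = ((11 + 75) + (½)*(-6 - 21)/(-14))*(-4490) = (86 + (½)*(-1/14)*(-27))*(-4490) = (86 + 27/28)*(-4490) = (2435/28)*(-4490) = -5466575/14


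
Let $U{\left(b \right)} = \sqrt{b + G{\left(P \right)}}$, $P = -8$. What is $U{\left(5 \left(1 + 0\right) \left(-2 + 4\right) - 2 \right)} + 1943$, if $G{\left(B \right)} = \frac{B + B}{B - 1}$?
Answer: $1943 + \frac{2 \sqrt{22}}{3} \approx 1946.1$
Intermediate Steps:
$G{\left(B \right)} = \frac{2 B}{-1 + B}$
$U{\left(b \right)} = \sqrt{\frac{16}{9} + b}$ ($U{\left(b \right)} = \sqrt{b + 2 \left(-8\right) \frac{1}{-1 - 8}} = \sqrt{b + 2 \left(-8\right) \frac{1}{-9}} = \sqrt{b + 2 \left(-8\right) \left(- \frac{1}{9}\right)} = \sqrt{b + \frac{16}{9}} = \sqrt{\frac{16}{9} + b}$)
$U{\left(5 \left(1 + 0\right) \left(-2 + 4\right) - 2 \right)} + 1943 = \frac{\sqrt{16 + 9 \left(5 \left(1 + 0\right) \left(-2 + 4\right) - 2\right)}}{3} + 1943 = \frac{\sqrt{16 + 9 \left(5 \cdot 1 \cdot 2 - 2\right)}}{3} + 1943 = \frac{\sqrt{16 + 9 \left(5 \cdot 2 - 2\right)}}{3} + 1943 = \frac{\sqrt{16 + 9 \left(10 - 2\right)}}{3} + 1943 = \frac{\sqrt{16 + 9 \cdot 8}}{3} + 1943 = \frac{\sqrt{16 + 72}}{3} + 1943 = \frac{\sqrt{88}}{3} + 1943 = \frac{2 \sqrt{22}}{3} + 1943 = 1943 + \frac{2 \sqrt{22}}{3}$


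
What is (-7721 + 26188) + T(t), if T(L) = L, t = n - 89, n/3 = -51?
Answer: 18225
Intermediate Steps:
n = -153 (n = 3*(-51) = -153)
t = -242 (t = -153 - 89 = -242)
(-7721 + 26188) + T(t) = (-7721 + 26188) - 242 = 18467 - 242 = 18225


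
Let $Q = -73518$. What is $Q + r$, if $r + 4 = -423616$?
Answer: $-497138$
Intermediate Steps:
$r = -423620$ ($r = -4 - 423616 = -423620$)
$Q + r = -73518 - 423620 = -497138$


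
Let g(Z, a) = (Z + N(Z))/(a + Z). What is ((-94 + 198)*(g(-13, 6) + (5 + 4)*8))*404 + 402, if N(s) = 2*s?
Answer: 22817502/7 ≈ 3.2596e+6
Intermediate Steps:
g(Z, a) = 3*Z/(Z + a) (g(Z, a) = (Z + 2*Z)/(a + Z) = (3*Z)/(Z + a) = 3*Z/(Z + a))
((-94 + 198)*(g(-13, 6) + (5 + 4)*8))*404 + 402 = ((-94 + 198)*(3*(-13)/(-13 + 6) + (5 + 4)*8))*404 + 402 = (104*(3*(-13)/(-7) + 9*8))*404 + 402 = (104*(3*(-13)*(-⅐) + 72))*404 + 402 = (104*(39/7 + 72))*404 + 402 = (104*(543/7))*404 + 402 = (56472/7)*404 + 402 = 22814688/7 + 402 = 22817502/7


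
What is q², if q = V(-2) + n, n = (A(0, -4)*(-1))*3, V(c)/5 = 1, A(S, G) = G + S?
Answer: 289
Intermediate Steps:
V(c) = 5 (V(c) = 5*1 = 5)
n = 12 (n = ((-4 + 0)*(-1))*3 = -4*(-1)*3 = 4*3 = 12)
q = 17 (q = 5 + 12 = 17)
q² = 17² = 289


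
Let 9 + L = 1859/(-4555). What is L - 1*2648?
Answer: -12104494/4555 ≈ -2657.4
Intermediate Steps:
L = -42854/4555 (L = -9 + 1859/(-4555) = -9 + 1859*(-1/4555) = -9 - 1859/4555 = -42854/4555 ≈ -9.4081)
L - 1*2648 = -42854/4555 - 1*2648 = -42854/4555 - 2648 = -12104494/4555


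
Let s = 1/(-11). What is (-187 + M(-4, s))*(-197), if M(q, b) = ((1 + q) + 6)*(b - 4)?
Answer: 431824/11 ≈ 39257.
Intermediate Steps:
s = -1/11 ≈ -0.090909
M(q, b) = (-4 + b)*(7 + q) (M(q, b) = (7 + q)*(-4 + b) = (-4 + b)*(7 + q))
(-187 + M(-4, s))*(-197) = (-187 + (-28 - 4*(-4) + 7*(-1/11) - 1/11*(-4)))*(-197) = (-187 + (-28 + 16 - 7/11 + 4/11))*(-197) = (-187 - 135/11)*(-197) = -2192/11*(-197) = 431824/11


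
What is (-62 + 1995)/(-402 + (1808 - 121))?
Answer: 1933/1285 ≈ 1.5043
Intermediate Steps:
(-62 + 1995)/(-402 + (1808 - 121)) = 1933/(-402 + 1687) = 1933/1285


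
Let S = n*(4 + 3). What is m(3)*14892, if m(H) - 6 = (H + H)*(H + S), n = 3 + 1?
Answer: 2859264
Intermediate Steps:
n = 4
S = 28 (S = 4*(4 + 3) = 4*7 = 28)
m(H) = 6 + 2*H*(28 + H) (m(H) = 6 + (H + H)*(H + 28) = 6 + (2*H)*(28 + H) = 6 + 2*H*(28 + H))
m(3)*14892 = (6 + 2*3² + 56*3)*14892 = (6 + 2*9 + 168)*14892 = (6 + 18 + 168)*14892 = 192*14892 = 2859264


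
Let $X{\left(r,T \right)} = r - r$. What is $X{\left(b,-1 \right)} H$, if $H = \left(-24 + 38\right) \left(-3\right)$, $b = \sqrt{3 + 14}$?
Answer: $0$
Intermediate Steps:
$b = \sqrt{17} \approx 4.1231$
$X{\left(r,T \right)} = 0$
$H = -42$ ($H = 14 \left(-3\right) = -42$)
$X{\left(b,-1 \right)} H = 0 \left(-42\right) = 0$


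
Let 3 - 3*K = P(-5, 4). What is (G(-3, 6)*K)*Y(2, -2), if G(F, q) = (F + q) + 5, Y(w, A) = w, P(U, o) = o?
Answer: -16/3 ≈ -5.3333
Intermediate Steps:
K = -⅓ (K = 1 - ⅓*4 = 1 - 4/3 = -⅓ ≈ -0.33333)
G(F, q) = 5 + F + q
(G(-3, 6)*K)*Y(2, -2) = ((5 - 3 + 6)*(-⅓))*2 = (8*(-⅓))*2 = -8/3*2 = -16/3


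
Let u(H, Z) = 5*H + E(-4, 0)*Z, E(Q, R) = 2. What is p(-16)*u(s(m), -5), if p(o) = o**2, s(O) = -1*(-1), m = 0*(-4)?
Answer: -1280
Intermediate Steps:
m = 0
s(O) = 1
u(H, Z) = 2*Z + 5*H (u(H, Z) = 5*H + 2*Z = 2*Z + 5*H)
p(-16)*u(s(m), -5) = (-16)**2*(2*(-5) + 5*1) = 256*(-10 + 5) = 256*(-5) = -1280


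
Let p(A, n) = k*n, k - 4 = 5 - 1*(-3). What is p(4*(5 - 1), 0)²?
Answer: 0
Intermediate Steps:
k = 12 (k = 4 + (5 - 1*(-3)) = 4 + (5 + 3) = 4 + 8 = 12)
p(A, n) = 12*n
p(4*(5 - 1), 0)² = (12*0)² = 0² = 0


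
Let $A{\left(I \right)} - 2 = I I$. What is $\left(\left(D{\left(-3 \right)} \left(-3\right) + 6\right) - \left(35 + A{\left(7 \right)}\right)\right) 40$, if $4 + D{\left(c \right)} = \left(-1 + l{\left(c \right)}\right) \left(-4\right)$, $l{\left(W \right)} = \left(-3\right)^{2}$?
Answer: $1120$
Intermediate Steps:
$l{\left(W \right)} = 9$
$D{\left(c \right)} = -36$ ($D{\left(c \right)} = -4 + \left(-1 + 9\right) \left(-4\right) = -4 + 8 \left(-4\right) = -4 - 32 = -36$)
$A{\left(I \right)} = 2 + I^{2}$ ($A{\left(I \right)} = 2 + I I = 2 + I^{2}$)
$\left(\left(D{\left(-3 \right)} \left(-3\right) + 6\right) - \left(35 + A{\left(7 \right)}\right)\right) 40 = \left(\left(\left(-36\right) \left(-3\right) + 6\right) - 86\right) 40 = \left(\left(108 + 6\right) - 86\right) 40 = \left(114 - 86\right) 40 = 28 \cdot 40 = 1120$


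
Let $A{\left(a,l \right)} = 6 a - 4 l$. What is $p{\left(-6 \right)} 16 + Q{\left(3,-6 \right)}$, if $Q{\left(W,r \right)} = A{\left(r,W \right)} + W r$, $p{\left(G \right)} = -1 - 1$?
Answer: $-98$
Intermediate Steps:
$A{\left(a,l \right)} = - 4 l + 6 a$
$p{\left(G \right)} = -2$
$Q{\left(W,r \right)} = - 4 W + 6 r + W r$ ($Q{\left(W,r \right)} = \left(- 4 W + 6 r\right) + W r = - 4 W + 6 r + W r$)
$p{\left(-6 \right)} 16 + Q{\left(3,-6 \right)} = \left(-2\right) 16 + \left(\left(-4\right) 3 + 6 \left(-6\right) + 3 \left(-6\right)\right) = -32 - 66 = -98$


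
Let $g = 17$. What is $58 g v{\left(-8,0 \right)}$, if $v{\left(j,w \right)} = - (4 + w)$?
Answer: $-3944$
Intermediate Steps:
$v{\left(j,w \right)} = -4 - w$
$58 g v{\left(-8,0 \right)} = 58 \cdot 17 \left(-4 - 0\right) = 986 \left(-4 + 0\right) = 986 \left(-4\right) = -3944$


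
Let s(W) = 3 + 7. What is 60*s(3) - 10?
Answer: 590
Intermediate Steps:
s(W) = 10
60*s(3) - 10 = 60*10 - 10 = 600 - 10 = 590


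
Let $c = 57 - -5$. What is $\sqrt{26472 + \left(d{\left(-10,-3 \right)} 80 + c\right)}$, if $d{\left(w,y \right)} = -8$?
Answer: $11 \sqrt{214} \approx 160.92$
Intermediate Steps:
$c = 62$ ($c = 57 + 5 = 62$)
$\sqrt{26472 + \left(d{\left(-10,-3 \right)} 80 + c\right)} = \sqrt{26472 + \left(\left(-8\right) 80 + 62\right)} = \sqrt{26472 + \left(-640 + 62\right)} = \sqrt{26472 - 578} = \sqrt{25894} = 11 \sqrt{214}$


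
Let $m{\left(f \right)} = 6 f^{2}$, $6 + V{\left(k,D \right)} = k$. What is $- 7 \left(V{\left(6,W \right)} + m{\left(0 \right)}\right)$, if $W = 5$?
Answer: $0$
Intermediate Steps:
$V{\left(k,D \right)} = -6 + k$
$- 7 \left(V{\left(6,W \right)} + m{\left(0 \right)}\right) = - 7 \left(\left(-6 + 6\right) + 6 \cdot 0^{2}\right) = - 7 \left(0 + 6 \cdot 0\right) = - 7 \left(0 + 0\right) = \left(-7\right) 0 = 0$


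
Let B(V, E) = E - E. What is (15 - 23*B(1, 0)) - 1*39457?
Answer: -39442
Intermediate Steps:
B(V, E) = 0
(15 - 23*B(1, 0)) - 1*39457 = (15 - 23*0) - 1*39457 = (15 + 0) - 39457 = 15 - 39457 = -39442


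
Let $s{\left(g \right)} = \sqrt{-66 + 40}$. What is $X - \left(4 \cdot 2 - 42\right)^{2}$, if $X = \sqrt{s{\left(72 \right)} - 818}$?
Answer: $-1156 + \sqrt{-818 + i \sqrt{26}} \approx -1155.9 + 28.601 i$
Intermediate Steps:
$s{\left(g \right)} = i \sqrt{26}$ ($s{\left(g \right)} = \sqrt{-26} = i \sqrt{26}$)
$X = \sqrt{-818 + i \sqrt{26}}$ ($X = \sqrt{i \sqrt{26} - 818} = \sqrt{-818 + i \sqrt{26}} \approx 0.08914 + 28.601 i$)
$X - \left(4 \cdot 2 - 42\right)^{2} = \sqrt{-818 + i \sqrt{26}} - \left(4 \cdot 2 - 42\right)^{2} = \sqrt{-818 + i \sqrt{26}} - \left(8 - 42\right)^{2} = \sqrt{-818 + i \sqrt{26}} - \left(-34\right)^{2} = \sqrt{-818 + i \sqrt{26}} - 1156 = -1156 + \sqrt{-818 + i \sqrt{26}}$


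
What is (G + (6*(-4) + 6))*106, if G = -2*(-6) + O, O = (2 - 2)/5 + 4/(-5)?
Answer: -3604/5 ≈ -720.80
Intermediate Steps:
O = -⅘ (O = 0*(⅕) + 4*(-⅕) = 0 - ⅘ = -⅘ ≈ -0.80000)
G = 56/5 (G = -2*(-6) - ⅘ = 12 - ⅘ = 56/5 ≈ 11.200)
(G + (6*(-4) + 6))*106 = (56/5 + (6*(-4) + 6))*106 = (56/5 + (-24 + 6))*106 = (56/5 - 18)*106 = -34/5*106 = -3604/5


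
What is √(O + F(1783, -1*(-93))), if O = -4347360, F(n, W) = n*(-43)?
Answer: I*√4424029 ≈ 2103.3*I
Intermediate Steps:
F(n, W) = -43*n
√(O + F(1783, -1*(-93))) = √(-4347360 - 43*1783) = √(-4347360 - 76669) = √(-4424029) = I*√4424029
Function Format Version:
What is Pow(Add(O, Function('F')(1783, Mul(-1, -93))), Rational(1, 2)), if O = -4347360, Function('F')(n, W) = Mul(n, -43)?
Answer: Mul(I, Pow(4424029, Rational(1, 2))) ≈ Mul(2103.3, I)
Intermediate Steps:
Function('F')(n, W) = Mul(-43, n)
Pow(Add(O, Function('F')(1783, Mul(-1, -93))), Rational(1, 2)) = Pow(Add(-4347360, Mul(-43, 1783)), Rational(1, 2)) = Pow(Add(-4347360, -76669), Rational(1, 2)) = Pow(-4424029, Rational(1, 2)) = Mul(I, Pow(4424029, Rational(1, 2)))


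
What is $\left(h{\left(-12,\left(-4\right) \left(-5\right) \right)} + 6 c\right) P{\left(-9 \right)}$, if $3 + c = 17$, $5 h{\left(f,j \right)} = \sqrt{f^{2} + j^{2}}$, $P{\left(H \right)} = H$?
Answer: $-756 - \frac{36 \sqrt{34}}{5} \approx -797.98$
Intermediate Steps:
$h{\left(f,j \right)} = \frac{\sqrt{f^{2} + j^{2}}}{5}$
$c = 14$ ($c = -3 + 17 = 14$)
$\left(h{\left(-12,\left(-4\right) \left(-5\right) \right)} + 6 c\right) P{\left(-9 \right)} = \left(\frac{\sqrt{\left(-12\right)^{2} + \left(\left(-4\right) \left(-5\right)\right)^{2}}}{5} + 6 \cdot 14\right) \left(-9\right) = \left(\frac{\sqrt{144 + 20^{2}}}{5} + 84\right) \left(-9\right) = \left(\frac{\sqrt{144 + 400}}{5} + 84\right) \left(-9\right) = \left(\frac{\sqrt{544}}{5} + 84\right) \left(-9\right) = \left(\frac{4 \sqrt{34}}{5} + 84\right) \left(-9\right) = \left(84 + \frac{4 \sqrt{34}}{5}\right) \left(-9\right) = -756 - \frac{36 \sqrt{34}}{5}$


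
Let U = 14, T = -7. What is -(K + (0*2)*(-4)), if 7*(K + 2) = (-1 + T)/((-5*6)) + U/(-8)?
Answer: 929/420 ≈ 2.2119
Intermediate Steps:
K = -929/420 (K = -2 + ((-1 - 7)/((-5*6)) + 14/(-8))/7 = -2 + (-8/(-30) + 14*(-⅛))/7 = -2 + (-8*(-1/30) - 7/4)/7 = -2 + (4/15 - 7/4)/7 = -2 + (⅐)*(-89/60) = -2 - 89/420 = -929/420 ≈ -2.2119)
-(K + (0*2)*(-4)) = -(-929/420 + (0*2)*(-4)) = -(-929/420 + 0*(-4)) = -(-929/420 + 0) = -1*(-929/420) = 929/420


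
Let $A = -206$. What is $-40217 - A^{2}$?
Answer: $-82653$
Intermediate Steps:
$-40217 - A^{2} = -40217 - \left(-206\right)^{2} = -40217 - 42436 = -82653$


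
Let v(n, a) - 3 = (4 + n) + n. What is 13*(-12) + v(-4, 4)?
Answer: -157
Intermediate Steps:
v(n, a) = 7 + 2*n (v(n, a) = 3 + ((4 + n) + n) = 3 + (4 + 2*n) = 7 + 2*n)
13*(-12) + v(-4, 4) = 13*(-12) + (7 + 2*(-4)) = -156 + (7 - 8) = -156 - 1 = -157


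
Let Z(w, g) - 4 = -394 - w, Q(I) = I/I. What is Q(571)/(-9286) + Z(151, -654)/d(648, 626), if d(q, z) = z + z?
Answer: -2512489/5813036 ≈ -0.43222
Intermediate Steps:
Q(I) = 1
Z(w, g) = -390 - w (Z(w, g) = 4 + (-394 - w) = -390 - w)
d(q, z) = 2*z
Q(571)/(-9286) + Z(151, -654)/d(648, 626) = 1/(-9286) + (-390 - 1*151)/((2*626)) = 1*(-1/9286) + (-390 - 151)/1252 = -1/9286 - 541*1/1252 = -1/9286 - 541/1252 = -2512489/5813036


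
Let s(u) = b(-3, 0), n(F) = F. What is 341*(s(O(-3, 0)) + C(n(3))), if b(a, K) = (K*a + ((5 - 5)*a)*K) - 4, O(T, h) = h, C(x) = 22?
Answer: 6138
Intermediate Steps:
b(a, K) = -4 + K*a (b(a, K) = (K*a + (0*a)*K) - 4 = (K*a + 0*K) - 4 = (K*a + 0) - 4 = K*a - 4 = -4 + K*a)
s(u) = -4 (s(u) = -4 + 0*(-3) = -4 + 0 = -4)
341*(s(O(-3, 0)) + C(n(3))) = 341*(-4 + 22) = 341*18 = 6138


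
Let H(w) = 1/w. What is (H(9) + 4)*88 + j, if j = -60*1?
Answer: 2716/9 ≈ 301.78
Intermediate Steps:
H(w) = 1/w
j = -60
(H(9) + 4)*88 + j = (1/9 + 4)*88 - 60 = (⅑ + 4)*88 - 60 = (37/9)*88 - 60 = 3256/9 - 60 = 2716/9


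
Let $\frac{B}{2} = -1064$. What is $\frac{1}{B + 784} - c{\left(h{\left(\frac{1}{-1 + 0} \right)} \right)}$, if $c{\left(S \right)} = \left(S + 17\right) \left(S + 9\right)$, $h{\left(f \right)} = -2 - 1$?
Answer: $- \frac{112897}{1344} \approx -84.001$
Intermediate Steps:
$B = -2128$ ($B = 2 \left(-1064\right) = -2128$)
$h{\left(f \right)} = -3$
$c{\left(S \right)} = \left(9 + S\right) \left(17 + S\right)$ ($c{\left(S \right)} = \left(17 + S\right) \left(9 + S\right) = \left(9 + S\right) \left(17 + S\right)$)
$\frac{1}{B + 784} - c{\left(h{\left(\frac{1}{-1 + 0} \right)} \right)} = \frac{1}{-2128 + 784} - \left(153 + \left(-3\right)^{2} + 26 \left(-3\right)\right) = \frac{1}{-1344} - \left(153 + 9 - 78\right) = - \frac{1}{1344} - 84 = - \frac{112897}{1344}$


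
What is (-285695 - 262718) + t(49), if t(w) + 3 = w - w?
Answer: -548416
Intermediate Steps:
t(w) = -3 (t(w) = -3 + (w - w) = -3 + 0 = -3)
(-285695 - 262718) + t(49) = (-285695 - 262718) - 3 = -548413 - 3 = -548416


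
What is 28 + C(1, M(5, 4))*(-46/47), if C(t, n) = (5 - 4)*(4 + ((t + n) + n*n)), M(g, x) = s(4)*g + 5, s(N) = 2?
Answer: -9954/47 ≈ -211.79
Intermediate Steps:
M(g, x) = 5 + 2*g (M(g, x) = 2*g + 5 = 5 + 2*g)
C(t, n) = 4 + n + t + n² (C(t, n) = 1*(4 + ((n + t) + n²)) = 1*(4 + (n + t + n²)) = 1*(4 + n + t + n²) = 4 + n + t + n²)
28 + C(1, M(5, 4))*(-46/47) = 28 + (4 + (5 + 2*5) + 1 + (5 + 2*5)²)*(-46/47) = 28 + (4 + (5 + 10) + 1 + (5 + 10)²)*(-46*1/47) = 28 + (4 + 15 + 1 + 15²)*(-46/47) = 28 + (4 + 15 + 1 + 225)*(-46/47) = 28 + 245*(-46/47) = 28 - 11270/47 = -9954/47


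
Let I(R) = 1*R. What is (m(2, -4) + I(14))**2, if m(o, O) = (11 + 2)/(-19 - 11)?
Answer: 165649/900 ≈ 184.05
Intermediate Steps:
I(R) = R
m(o, O) = -13/30 (m(o, O) = 13/(-30) = 13*(-1/30) = -13/30)
(m(2, -4) + I(14))**2 = (-13/30 + 14)**2 = (407/30)**2 = 165649/900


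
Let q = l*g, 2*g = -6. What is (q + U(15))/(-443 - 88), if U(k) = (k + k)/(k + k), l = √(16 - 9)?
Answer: -1/531 + √7/177 ≈ 0.013065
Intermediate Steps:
g = -3 (g = (½)*(-6) = -3)
l = √7 ≈ 2.6458
q = -3*√7 (q = √7*(-3) = -3*√7 ≈ -7.9373)
U(k) = 1 (U(k) = (2*k)/((2*k)) = (2*k)*(1/(2*k)) = 1)
(q + U(15))/(-443 - 88) = (-3*√7 + 1)/(-443 - 88) = (1 - 3*√7)/(-531) = (1 - 3*√7)*(-1/531) = -1/531 + √7/177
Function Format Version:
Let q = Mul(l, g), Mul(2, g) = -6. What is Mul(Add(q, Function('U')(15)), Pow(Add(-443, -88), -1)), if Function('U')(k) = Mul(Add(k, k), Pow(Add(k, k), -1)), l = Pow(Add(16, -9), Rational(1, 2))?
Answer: Add(Rational(-1, 531), Mul(Rational(1, 177), Pow(7, Rational(1, 2)))) ≈ 0.013065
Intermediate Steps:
g = -3 (g = Mul(Rational(1, 2), -6) = -3)
l = Pow(7, Rational(1, 2)) ≈ 2.6458
q = Mul(-3, Pow(7, Rational(1, 2))) (q = Mul(Pow(7, Rational(1, 2)), -3) = Mul(-3, Pow(7, Rational(1, 2))) ≈ -7.9373)
Function('U')(k) = 1 (Function('U')(k) = Mul(Mul(2, k), Pow(Mul(2, k), -1)) = Mul(Mul(2, k), Mul(Rational(1, 2), Pow(k, -1))) = 1)
Mul(Add(q, Function('U')(15)), Pow(Add(-443, -88), -1)) = Mul(Add(Mul(-3, Pow(7, Rational(1, 2))), 1), Pow(Add(-443, -88), -1)) = Mul(Add(1, Mul(-3, Pow(7, Rational(1, 2)))), Pow(-531, -1)) = Mul(Add(1, Mul(-3, Pow(7, Rational(1, 2)))), Rational(-1, 531)) = Add(Rational(-1, 531), Mul(Rational(1, 177), Pow(7, Rational(1, 2))))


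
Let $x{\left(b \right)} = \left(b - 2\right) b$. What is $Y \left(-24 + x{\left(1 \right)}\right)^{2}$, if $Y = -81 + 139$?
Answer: $36250$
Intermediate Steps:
$x{\left(b \right)} = b \left(-2 + b\right)$ ($x{\left(b \right)} = \left(-2 + b\right) b = b \left(-2 + b\right)$)
$Y = 58$
$Y \left(-24 + x{\left(1 \right)}\right)^{2} = 58 \left(-24 + 1 \left(-2 + 1\right)\right)^{2} = 58 \left(-24 + 1 \left(-1\right)\right)^{2} = 58 \left(-24 - 1\right)^{2} = 58 \left(-25\right)^{2} = 58 \cdot 625 = 36250$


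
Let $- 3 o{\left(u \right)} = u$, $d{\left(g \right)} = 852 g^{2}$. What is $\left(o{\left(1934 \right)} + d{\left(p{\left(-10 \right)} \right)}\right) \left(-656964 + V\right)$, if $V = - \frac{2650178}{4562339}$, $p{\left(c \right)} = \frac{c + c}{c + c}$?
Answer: $- \frac{1864317570221828}{13687017} \approx -1.3621 \cdot 10^{8}$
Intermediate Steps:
$p{\left(c \right)} = 1$ ($p{\left(c \right)} = \frac{2 c}{2 c} = 2 c \frac{1}{2 c} = 1$)
$o{\left(u \right)} = - \frac{u}{3}$
$V = - \frac{2650178}{4562339}$ ($V = \left(-2650178\right) \frac{1}{4562339} = - \frac{2650178}{4562339} \approx -0.58088$)
$\left(o{\left(1934 \right)} + d{\left(p{\left(-10 \right)} \right)}\right) \left(-656964 + V\right) = \left(\left(- \frac{1}{3}\right) 1934 + 852 \cdot 1^{2}\right) \left(-656964 - \frac{2650178}{4562339}\right) = \left(- \frac{1934}{3} + 852 \cdot 1\right) \left(- \frac{2997295128974}{4562339}\right) = \left(- \frac{1934}{3} + 852\right) \left(- \frac{2997295128974}{4562339}\right) = \frac{622}{3} \left(- \frac{2997295128974}{4562339}\right) = - \frac{1864317570221828}{13687017}$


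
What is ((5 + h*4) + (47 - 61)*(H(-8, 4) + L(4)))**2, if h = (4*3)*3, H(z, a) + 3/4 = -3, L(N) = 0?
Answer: 162409/4 ≈ 40602.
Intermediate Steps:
H(z, a) = -15/4 (H(z, a) = -3/4 - 3 = -15/4)
h = 36 (h = 12*3 = 36)
((5 + h*4) + (47 - 61)*(H(-8, 4) + L(4)))**2 = ((5 + 36*4) + (47 - 61)*(-15/4 + 0))**2 = ((5 + 144) - 14*(-15/4))**2 = (149 + 105/2)**2 = (403/2)**2 = 162409/4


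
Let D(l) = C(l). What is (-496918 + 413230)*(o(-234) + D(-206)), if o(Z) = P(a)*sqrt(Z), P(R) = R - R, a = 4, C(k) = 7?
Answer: -585816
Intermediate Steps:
D(l) = 7
P(R) = 0
o(Z) = 0 (o(Z) = 0*sqrt(Z) = 0)
(-496918 + 413230)*(o(-234) + D(-206)) = (-496918 + 413230)*(0 + 7) = -83688*7 = -585816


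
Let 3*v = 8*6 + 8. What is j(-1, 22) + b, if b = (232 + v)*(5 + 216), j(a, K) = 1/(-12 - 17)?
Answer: 4819565/87 ≈ 55397.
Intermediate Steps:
v = 56/3 (v = (8*6 + 8)/3 = (48 + 8)/3 = (⅓)*56 = 56/3 ≈ 18.667)
j(a, K) = -1/29 (j(a, K) = 1/(-29) = -1/29)
b = 166192/3 (b = (232 + 56/3)*(5 + 216) = (752/3)*221 = 166192/3 ≈ 55397.)
j(-1, 22) + b = -1/29 + 166192/3 = 4819565/87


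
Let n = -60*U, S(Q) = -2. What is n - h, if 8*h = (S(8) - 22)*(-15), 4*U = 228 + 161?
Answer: -5880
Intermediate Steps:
U = 389/4 (U = (228 + 161)/4 = (1/4)*389 = 389/4 ≈ 97.250)
h = 45 (h = ((-2 - 22)*(-15))/8 = (-24*(-15))/8 = (1/8)*360 = 45)
n = -5835 (n = -60*389/4 = -5835)
n - h = -5835 - 1*45 = -5835 - 45 = -5880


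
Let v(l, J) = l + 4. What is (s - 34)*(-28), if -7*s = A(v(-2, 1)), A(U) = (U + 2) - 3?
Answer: 956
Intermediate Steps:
v(l, J) = 4 + l
A(U) = -1 + U (A(U) = (2 + U) - 3 = -1 + U)
s = -⅐ (s = -(-1 + (4 - 2))/7 = -(-1 + 2)/7 = -⅐*1 = -⅐ ≈ -0.14286)
(s - 34)*(-28) = (-⅐ - 34)*(-28) = -239/7*(-28) = 956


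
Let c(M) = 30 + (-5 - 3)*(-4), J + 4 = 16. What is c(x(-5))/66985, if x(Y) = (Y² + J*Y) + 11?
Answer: 62/66985 ≈ 0.00092558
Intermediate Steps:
J = 12 (J = -4 + 16 = 12)
x(Y) = 11 + Y² + 12*Y (x(Y) = (Y² + 12*Y) + 11 = 11 + Y² + 12*Y)
c(M) = 62 (c(M) = 30 - 8*(-4) = 30 + 32 = 62)
c(x(-5))/66985 = 62/66985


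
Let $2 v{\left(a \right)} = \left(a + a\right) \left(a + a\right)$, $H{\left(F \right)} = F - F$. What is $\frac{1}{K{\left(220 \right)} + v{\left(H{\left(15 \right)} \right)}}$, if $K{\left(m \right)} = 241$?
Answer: $\frac{1}{241} \approx 0.0041494$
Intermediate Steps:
$H{\left(F \right)} = 0$
$v{\left(a \right)} = 2 a^{2}$ ($v{\left(a \right)} = \frac{\left(a + a\right) \left(a + a\right)}{2} = \frac{2 a 2 a}{2} = \frac{4 a^{2}}{2} = 2 a^{2}$)
$\frac{1}{K{\left(220 \right)} + v{\left(H{\left(15 \right)} \right)}} = \frac{1}{241 + 2 \cdot 0^{2}} = \frac{1}{241 + 2 \cdot 0} = \frac{1}{241 + 0} = \frac{1}{241}$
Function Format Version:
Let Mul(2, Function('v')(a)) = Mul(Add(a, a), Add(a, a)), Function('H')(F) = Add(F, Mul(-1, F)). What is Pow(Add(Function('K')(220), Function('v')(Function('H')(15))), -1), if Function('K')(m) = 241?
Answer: Rational(1, 241) ≈ 0.0041494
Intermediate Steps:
Function('H')(F) = 0
Function('v')(a) = Mul(2, Pow(a, 2)) (Function('v')(a) = Mul(Rational(1, 2), Mul(Add(a, a), Add(a, a))) = Mul(Rational(1, 2), Mul(Mul(2, a), Mul(2, a))) = Mul(Rational(1, 2), Mul(4, Pow(a, 2))) = Mul(2, Pow(a, 2)))
Pow(Add(Function('K')(220), Function('v')(Function('H')(15))), -1) = Pow(Add(241, Mul(2, Pow(0, 2))), -1) = Pow(Add(241, Mul(2, 0)), -1) = Pow(Add(241, 0), -1) = Pow(241, -1) = Rational(1, 241)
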